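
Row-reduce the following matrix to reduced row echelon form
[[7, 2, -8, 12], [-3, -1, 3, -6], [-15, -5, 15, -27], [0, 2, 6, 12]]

[[1, 0, -2, 0], [0, 1, 3, 0], [0, 0, 0, 1], [0, 0, 0, 0]]

R1 → 1/7·R1
  [   1  2/7  -8/7  12/7 ]
  [  -3   -1     3    -6 ]
  [ -15   -5    15   -27 ]
  [   0    2     6    12 ]
R2 → R2 + 3·R1
  [   1   2/7  -8/7  12/7 ]
  [   0  -1/7  -3/7  -6/7 ]
  [ -15    -5    15   -27 ]
  [   0     2     6    12 ]
R3 → R3 + 15·R1
  [ 1   2/7   -8/7  12/7 ]
  [ 0  -1/7   -3/7  -6/7 ]
  [ 0  -5/7  -15/7  -9/7 ]
  [ 0     2      6    12 ]
R2 → -7·R2
  [ 1   2/7   -8/7  12/7 ]
  [ 0     1      3     6 ]
  [ 0  -5/7  -15/7  -9/7 ]
  [ 0     2      6    12 ]
R3 → R3 + 5/7·R2
  [ 1  2/7  -8/7  12/7 ]
  [ 0    1     3     6 ]
  [ 0    0     0     3 ]
  [ 0    2     6    12 ]
R4 → R4 − 2·R2
  [ 1  2/7  -8/7  12/7 ]
  [ 0    1     3     6 ]
  [ 0    0     0     3 ]
  [ 0    0     0     0 ]
R3 → 1/3·R3
  [ 1  2/7  -8/7  12/7 ]
  [ 0    1     3     6 ]
  [ 0    0     0     1 ]
  [ 0    0     0     0 ]
R2 → R2 − 6·R3
  [ 1  2/7  -8/7  12/7 ]
  [ 0    1     3     0 ]
  [ 0    0     0     1 ]
  [ 0    0     0     0 ]
R1 → R1 − 12/7·R3
  [ 1  2/7  -8/7  0 ]
  [ 0    1     3  0 ]
  [ 0    0     0  1 ]
  [ 0    0     0  0 ]
R1 → R1 − 2/7·R2
  [ 1  0  -2  0 ]
  [ 0  1   3  0 ]
  [ 0  0   0  1 ]
  [ 0  0   0  0 ]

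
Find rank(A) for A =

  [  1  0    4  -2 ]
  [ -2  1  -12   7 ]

r2 ← r2 + 2·r1
  [ 1  0   4  -2 ]
  [ 0  1  -4   3 ]
The reduced form has 2 nonzero rows.

rank = 2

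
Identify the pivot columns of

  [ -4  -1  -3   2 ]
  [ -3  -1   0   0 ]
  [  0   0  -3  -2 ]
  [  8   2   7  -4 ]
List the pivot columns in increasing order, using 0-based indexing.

0, 1, 2, 3

r1 → -1/4·r1
  [  1  1/4  3/4  -1/2 ]
  [ -3   -1    0     0 ]
  [  0    0   -3    -2 ]
  [  8    2    7    -4 ]
r2 → r2 + 3·r1
  [ 1   1/4  3/4  -1/2 ]
  [ 0  -1/4  9/4  -3/2 ]
  [ 0     0   -3    -2 ]
  [ 8     2    7    -4 ]
r4 → r4 − 8·r1
  [ 1   1/4  3/4  -1/2 ]
  [ 0  -1/4  9/4  -3/2 ]
  [ 0     0   -3    -2 ]
  [ 0     0    1     0 ]
r2 → -4·r2
  [ 1  1/4  3/4  -1/2 ]
  [ 0    1   -9     6 ]
  [ 0    0   -3    -2 ]
  [ 0    0    1     0 ]
r3 → -1/3·r3
  [ 1  1/4  3/4  -1/2 ]
  [ 0    1   -9     6 ]
  [ 0    0    1   2/3 ]
  [ 0    0    1     0 ]
r4 → r4 − r3
  [ 1  1/4  3/4  -1/2 ]
  [ 0    1   -9     6 ]
  [ 0    0    1   2/3 ]
  [ 0    0    0  -2/3 ]
r4 → -3/2·r4
  [ 1  1/4  3/4  -1/2 ]
  [ 0    1   -9     6 ]
  [ 0    0    1   2/3 ]
  [ 0    0    0     1 ]
r3 → r3 − 2/3·r4
  [ 1  1/4  3/4  -1/2 ]
  [ 0    1   -9     6 ]
  [ 0    0    1     0 ]
  [ 0    0    0     1 ]
r2 → r2 − 6·r4
  [ 1  1/4  3/4  -1/2 ]
  [ 0    1   -9     0 ]
  [ 0    0    1     0 ]
  [ 0    0    0     1 ]
r1 → r1 + 1/2·r4
  [ 1  1/4  3/4  0 ]
  [ 0    1   -9  0 ]
  [ 0    0    1  0 ]
  [ 0    0    0  1 ]
r2 → r2 + 9·r3
  [ 1  1/4  3/4  0 ]
  [ 0    1    0  0 ]
  [ 0    0    1  0 ]
  [ 0    0    0  1 ]
r1 → r1 − 3/4·r3
  [ 1  1/4  0  0 ]
  [ 0    1  0  0 ]
  [ 0    0  1  0 ]
  [ 0    0  0  1 ]
r1 → r1 − 1/4·r2
  [ 1  0  0  0 ]
  [ 0  1  0  0 ]
  [ 0  0  1  0 ]
  [ 0  0  0  1 ]
Pivot columns are the columns containing a leading 1.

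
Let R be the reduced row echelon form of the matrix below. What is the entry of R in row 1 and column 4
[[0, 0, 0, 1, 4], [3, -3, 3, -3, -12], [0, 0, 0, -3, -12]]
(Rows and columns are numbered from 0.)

R1 <=> R2
  [ 3  -3  3  -3  -12 ]
  [ 0   0  0   1    4 ]
  [ 0   0  0  -3  -12 ]
R1 → 1/3·R1
  [ 1  -1  1  -1   -4 ]
  [ 0   0  0   1    4 ]
  [ 0   0  0  -3  -12 ]
R3 → R3 + 3·R2
  [ 1  -1  1  -1  -4 ]
  [ 0   0  0   1   4 ]
  [ 0   0  0   0   0 ]
R1 → R1 + R2
  [ 1  -1  1  0  0 ]
  [ 0   0  0  1  4 ]
  [ 0   0  0  0  0 ]

4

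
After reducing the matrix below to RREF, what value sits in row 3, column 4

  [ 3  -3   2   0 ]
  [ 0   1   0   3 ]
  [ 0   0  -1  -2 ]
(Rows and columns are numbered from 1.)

2

Multiply ρ1 by 1/3.
  [ 1  -1  2/3   0 ]
  [ 0   1    0   3 ]
  [ 0   0   -1  -2 ]
Multiply ρ3 by -1.
  [ 1  -1  2/3  0 ]
  [ 0   1    0  3 ]
  [ 0   0    1  2 ]
Subtract 2/3 times ρ3 from ρ1.
  [ 1  -1  0  -4/3 ]
  [ 0   1  0     3 ]
  [ 0   0  1     2 ]
Add ρ2 to ρ1.
  [ 1  0  0  5/3 ]
  [ 0  1  0    3 ]
  [ 0  0  1    2 ]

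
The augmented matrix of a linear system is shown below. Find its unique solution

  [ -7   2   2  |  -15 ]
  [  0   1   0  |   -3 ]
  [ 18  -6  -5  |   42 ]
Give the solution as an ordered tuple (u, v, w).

R1 := -1/7·R1
  [  1  -2/7  -2/7  |  15/7 ]
  [  0     1     0  |    -3 ]
  [ 18    -6    -5  |    42 ]
R3 := R3 − 18·R1
  [ 1  -2/7  -2/7  |  15/7 ]
  [ 0     1     0  |    -3 ]
  [ 0  -6/7   1/7  |  24/7 ]
R3 := R3 + 6/7·R2
  [ 1  -2/7  -2/7  |  15/7 ]
  [ 0     1     0  |    -3 ]
  [ 0     0   1/7  |   6/7 ]
R3 := 7·R3
  [ 1  -2/7  -2/7  |  15/7 ]
  [ 0     1     0  |    -3 ]
  [ 0     0     1  |     6 ]
R1 := R1 + 2/7·R3
  [ 1  -2/7  0  |  27/7 ]
  [ 0     1  0  |    -3 ]
  [ 0     0  1  |     6 ]
R1 := R1 + 2/7·R2
  [ 1  0  0  |   3 ]
  [ 0  1  0  |  -3 ]
  [ 0  0  1  |   6 ]
Reading off the last column: u = 3, v = -3, w = 6.

(3, -3, 6)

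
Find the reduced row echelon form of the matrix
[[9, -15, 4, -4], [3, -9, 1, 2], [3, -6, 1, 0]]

R1 -> 1/9·R1
  [ 1  -5/3  4/9  -4/9 ]
  [ 3    -9    1     2 ]
  [ 3    -6    1     0 ]
R2 -> R2 − 3·R1
  [ 1  -5/3   4/9  -4/9 ]
  [ 0    -4  -1/3  10/3 ]
  [ 3    -6     1     0 ]
R3 -> R3 − 3·R1
  [ 1  -5/3   4/9  -4/9 ]
  [ 0    -4  -1/3  10/3 ]
  [ 0    -1  -1/3   4/3 ]
R2 -> -1/4·R2
  [ 1  -5/3   4/9  -4/9 ]
  [ 0     1  1/12  -5/6 ]
  [ 0    -1  -1/3   4/3 ]
R3 -> R3 + R2
  [ 1  -5/3   4/9  -4/9 ]
  [ 0     1  1/12  -5/6 ]
  [ 0     0  -1/4   1/2 ]
R3 -> -4·R3
  [ 1  -5/3   4/9  -4/9 ]
  [ 0     1  1/12  -5/6 ]
  [ 0     0     1    -2 ]
R2 -> R2 − 1/12·R3
  [ 1  -5/3  4/9  -4/9 ]
  [ 0     1    0  -2/3 ]
  [ 0     0    1    -2 ]
R1 -> R1 − 4/9·R3
  [ 1  -5/3  0   4/9 ]
  [ 0     1  0  -2/3 ]
  [ 0     0  1    -2 ]
R1 -> R1 + 5/3·R2
  [ 1  0  0  -2/3 ]
  [ 0  1  0  -2/3 ]
  [ 0  0  1    -2 ]

[[1, 0, 0, -2/3], [0, 1, 0, -2/3], [0, 0, 1, -2]]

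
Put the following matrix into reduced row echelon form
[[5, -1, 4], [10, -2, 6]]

[[1, -1/5, 0], [0, 0, 1]]

r1 -> 1/5·r1
  [  1  -1/5  4/5 ]
  [ 10    -2    6 ]
r2 -> r2 − 10·r1
  [ 1  -1/5  4/5 ]
  [ 0     0   -2 ]
r2 -> -1/2·r2
  [ 1  -1/5  4/5 ]
  [ 0     0    1 ]
r1 -> r1 − 4/5·r2
  [ 1  -1/5  0 ]
  [ 0     0  1 ]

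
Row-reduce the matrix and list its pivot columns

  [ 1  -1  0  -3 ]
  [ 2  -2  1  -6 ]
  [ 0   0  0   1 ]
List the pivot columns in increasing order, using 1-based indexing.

1, 3, 4

Subtract 2 times R1 from R2.
  [ 1  -1  0  -3 ]
  [ 0   0  1   0 ]
  [ 0   0  0   1 ]
Add 3 times R3 to R1.
  [ 1  -1  0  0 ]
  [ 0   0  1  0 ]
  [ 0   0  0  1 ]
Pivot columns are the columns containing a leading 1.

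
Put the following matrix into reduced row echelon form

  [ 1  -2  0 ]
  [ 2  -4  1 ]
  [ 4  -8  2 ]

r2 := r2 − 2·r1
r3 := r3 − 4·r1
r3 := r3 − 2·r2

[[1, -2, 0], [0, 0, 1], [0, 0, 0]]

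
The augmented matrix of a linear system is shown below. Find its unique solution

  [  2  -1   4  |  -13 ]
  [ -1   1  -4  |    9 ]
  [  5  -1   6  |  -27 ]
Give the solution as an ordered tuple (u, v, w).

R1 := 1/2·R1
  [  1  -1/2   2  |  -13/2 ]
  [ -1     1  -4  |      9 ]
  [  5    -1   6  |    -27 ]
R2 := R2 + R1
  [ 1  -1/2   2  |  -13/2 ]
  [ 0   1/2  -2  |    5/2 ]
  [ 5    -1   6  |    -27 ]
R3 := R3 − 5·R1
  [ 1  -1/2   2  |  -13/2 ]
  [ 0   1/2  -2  |    5/2 ]
  [ 0   3/2  -4  |   11/2 ]
R2 := 2·R2
  [ 1  -1/2   2  |  -13/2 ]
  [ 0     1  -4  |      5 ]
  [ 0   3/2  -4  |   11/2 ]
R3 := R3 − 3/2·R2
  [ 1  -1/2   2  |  -13/2 ]
  [ 0     1  -4  |      5 ]
  [ 0     0   2  |     -2 ]
R3 := 1/2·R3
  [ 1  -1/2   2  |  -13/2 ]
  [ 0     1  -4  |      5 ]
  [ 0     0   1  |     -1 ]
R2 := R2 + 4·R3
  [ 1  -1/2  2  |  -13/2 ]
  [ 0     1  0  |      1 ]
  [ 0     0  1  |     -1 ]
R1 := R1 − 2·R3
  [ 1  -1/2  0  |  -9/2 ]
  [ 0     1  0  |     1 ]
  [ 0     0  1  |    -1 ]
R1 := R1 + 1/2·R2
  [ 1  0  0  |  -4 ]
  [ 0  1  0  |   1 ]
  [ 0  0  1  |  -1 ]
Reading off the last column: u = -4, v = 1, w = -1.

(-4, 1, -1)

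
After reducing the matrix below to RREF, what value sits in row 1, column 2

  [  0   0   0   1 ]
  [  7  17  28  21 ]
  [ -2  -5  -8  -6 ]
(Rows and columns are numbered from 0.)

r1 <-> r2
  [  7  17  28  21 ]
  [  0   0   0   1 ]
  [ -2  -5  -8  -6 ]
r1 → 1/7·r1
  [  1  17/7   4   3 ]
  [  0     0   0   1 ]
  [ -2    -5  -8  -6 ]
r3 → r3 + 2·r1
  [ 1  17/7  4  3 ]
  [ 0     0  0  1 ]
  [ 0  -1/7  0  0 ]
r2 <-> r3
  [ 1  17/7  4  3 ]
  [ 0  -1/7  0  0 ]
  [ 0     0  0  1 ]
r2 → -7·r2
  [ 1  17/7  4  3 ]
  [ 0     1  0  0 ]
  [ 0     0  0  1 ]
r1 → r1 − 3·r3
  [ 1  17/7  4  0 ]
  [ 0     1  0  0 ]
  [ 0     0  0  1 ]
r1 → r1 − 17/7·r2
  [ 1  0  4  0 ]
  [ 0  1  0  0 ]
  [ 0  0  0  1 ]

0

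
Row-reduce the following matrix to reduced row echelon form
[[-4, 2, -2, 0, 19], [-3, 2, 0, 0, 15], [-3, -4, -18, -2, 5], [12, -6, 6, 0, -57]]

r1 := -1/4·r1
  [  1  -1/2  1/2   0  -19/4 ]
  [ -3     2    0   0     15 ]
  [ -3    -4  -18  -2      5 ]
  [ 12    -6    6   0    -57 ]
r2 := r2 + 3·r1
  [  1  -1/2  1/2   0  -19/4 ]
  [  0   1/2  3/2   0    3/4 ]
  [ -3    -4  -18  -2      5 ]
  [ 12    -6    6   0    -57 ]
r3 := r3 + 3·r1
  [  1   -1/2    1/2   0  -19/4 ]
  [  0    1/2    3/2   0    3/4 ]
  [  0  -11/2  -33/2  -2  -37/4 ]
  [ 12     -6      6   0    -57 ]
r4 := r4 − 12·r1
  [ 1   -1/2    1/2   0  -19/4 ]
  [ 0    1/2    3/2   0    3/4 ]
  [ 0  -11/2  -33/2  -2  -37/4 ]
  [ 0      0      0   0      0 ]
r2 := 2·r2
  [ 1   -1/2    1/2   0  -19/4 ]
  [ 0      1      3   0    3/2 ]
  [ 0  -11/2  -33/2  -2  -37/4 ]
  [ 0      0      0   0      0 ]
r3 := r3 + 11/2·r2
  [ 1  -1/2  1/2   0  -19/4 ]
  [ 0     1    3   0    3/2 ]
  [ 0     0    0  -2     -1 ]
  [ 0     0    0   0      0 ]
r3 := -1/2·r3
  [ 1  -1/2  1/2  0  -19/4 ]
  [ 0     1    3  0    3/2 ]
  [ 0     0    0  1    1/2 ]
  [ 0     0    0  0      0 ]
r1 := r1 + 1/2·r2
  [ 1  0  2  0   -4 ]
  [ 0  1  3  0  3/2 ]
  [ 0  0  0  1  1/2 ]
  [ 0  0  0  0    0 ]

[[1, 0, 2, 0, -4], [0, 1, 3, 0, 3/2], [0, 0, 0, 1, 1/2], [0, 0, 0, 0, 0]]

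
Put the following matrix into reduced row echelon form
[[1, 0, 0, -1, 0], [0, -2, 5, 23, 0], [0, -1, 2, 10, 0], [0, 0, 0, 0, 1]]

R2 := -1/2·R2
  [ 1   0     0     -1  0 ]
  [ 0   1  -5/2  -23/2  0 ]
  [ 0  -1     2     10  0 ]
  [ 0   0     0      0  1 ]
R3 := R3 + R2
  [ 1  0     0     -1  0 ]
  [ 0  1  -5/2  -23/2  0 ]
  [ 0  0  -1/2   -3/2  0 ]
  [ 0  0     0      0  1 ]
R3 := -2·R3
  [ 1  0     0     -1  0 ]
  [ 0  1  -5/2  -23/2  0 ]
  [ 0  0     1      3  0 ]
  [ 0  0     0      0  1 ]
R2 := R2 + 5/2·R3
  [ 1  0  0  -1  0 ]
  [ 0  1  0  -4  0 ]
  [ 0  0  1   3  0 ]
  [ 0  0  0   0  1 ]

[[1, 0, 0, -1, 0], [0, 1, 0, -4, 0], [0, 0, 1, 3, 0], [0, 0, 0, 0, 1]]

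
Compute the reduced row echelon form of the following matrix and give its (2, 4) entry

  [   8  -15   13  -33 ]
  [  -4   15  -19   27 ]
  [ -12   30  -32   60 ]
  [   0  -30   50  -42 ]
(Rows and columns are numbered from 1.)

Multiply r1 by 1/8.
  [   1  -15/8  13/8  -33/8 ]
  [  -4     15   -19     27 ]
  [ -12     30   -32     60 ]
  [   0    -30    50    -42 ]
Add 4 times r1 to r2.
  [   1  -15/8   13/8  -33/8 ]
  [   0   15/2  -25/2   21/2 ]
  [ -12     30    -32     60 ]
  [   0    -30     50    -42 ]
Add 12 times r1 to r3.
  [ 1  -15/8   13/8  -33/8 ]
  [ 0   15/2  -25/2   21/2 ]
  [ 0   15/2  -25/2   21/2 ]
  [ 0    -30     50    -42 ]
Multiply r2 by 2/15.
  [ 1  -15/8   13/8  -33/8 ]
  [ 0      1   -5/3    7/5 ]
  [ 0   15/2  -25/2   21/2 ]
  [ 0    -30     50    -42 ]
Subtract 15/2 times r2 from r3.
  [ 1  -15/8  13/8  -33/8 ]
  [ 0      1  -5/3    7/5 ]
  [ 0      0     0      0 ]
  [ 0    -30    50    -42 ]
Add 30 times r2 to r4.
  [ 1  -15/8  13/8  -33/8 ]
  [ 0      1  -5/3    7/5 ]
  [ 0      0     0      0 ]
  [ 0      0     0      0 ]
Add 15/8 times r2 to r1.
  [ 1  0  -3/2  -3/2 ]
  [ 0  1  -5/3   7/5 ]
  [ 0  0     0     0 ]
  [ 0  0     0     0 ]

7/5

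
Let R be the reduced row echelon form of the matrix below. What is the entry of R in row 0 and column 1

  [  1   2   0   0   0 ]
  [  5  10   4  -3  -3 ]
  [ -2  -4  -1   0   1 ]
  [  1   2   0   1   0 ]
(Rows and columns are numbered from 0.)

R2 ← R2 − 5·R1
R3 ← R3 + 2·R1
R4 ← R4 − R1
R2 ← 1/4·R2
R3 ← R3 + R2
R3 ← -4/3·R3
R4 ← R4 − R3
R4 ← 3·R4
R3 ← R3 + 1/3·R4
R2 ← R2 + 3/4·R4
R2 ← R2 + 3/4·R3

2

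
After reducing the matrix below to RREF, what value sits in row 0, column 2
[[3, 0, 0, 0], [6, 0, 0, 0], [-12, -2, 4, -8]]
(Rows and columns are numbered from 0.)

Multiply ρ1 by 1/3.
  [   1   0  0   0 ]
  [   6   0  0   0 ]
  [ -12  -2  4  -8 ]
Subtract 6 times ρ1 from ρ2.
  [   1   0  0   0 ]
  [   0   0  0   0 ]
  [ -12  -2  4  -8 ]
Add 12 times ρ1 to ρ3.
  [ 1   0  0   0 ]
  [ 0   0  0   0 ]
  [ 0  -2  4  -8 ]
Swap ρ2 and ρ3.
  [ 1   0  0   0 ]
  [ 0  -2  4  -8 ]
  [ 0   0  0   0 ]
Multiply ρ2 by -1/2.
  [ 1  0   0  0 ]
  [ 0  1  -2  4 ]
  [ 0  0   0  0 ]

0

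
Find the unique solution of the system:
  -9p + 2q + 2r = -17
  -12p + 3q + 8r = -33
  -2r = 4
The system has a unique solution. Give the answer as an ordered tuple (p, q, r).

Form the augmented matrix and row-reduce:
  [  -9  2   2  |  -17 ]
  [ -12  3   8  |  -33 ]
  [   0  0  -2  |    4 ]
Multiply r1 by -1/9.
Add 12 times r1 to r2.
Multiply r2 by 3.
Multiply r3 by -1/2.
Subtract 16 times r3 from r2.
Add 2/9 times r3 to r1.
Add 2/9 times r2 to r1.
Reading off the last column: p = 5/3, q = 1, r = -2.

(5/3, 1, -2)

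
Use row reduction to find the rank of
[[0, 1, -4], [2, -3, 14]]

R1 ↔ R2
  [ 2  -3  14 ]
  [ 0   1  -4 ]
R1 -> 1/2·R1
  [ 1  -3/2   7 ]
  [ 0     1  -4 ]
R1 -> R1 + 3/2·R2
  [ 1  0   1 ]
  [ 0  1  -4 ]
The reduced form has 2 nonzero rows.

rank = 2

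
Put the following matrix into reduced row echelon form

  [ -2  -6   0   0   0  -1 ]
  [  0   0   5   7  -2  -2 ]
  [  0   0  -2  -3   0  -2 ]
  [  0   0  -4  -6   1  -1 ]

[[1, 3, 0, 0, 0, 1/2], [0, 0, 1, 0, 0, -2], [0, 0, 0, 1, 0, 2], [0, 0, 0, 0, 1, 3]]

r1 := -1/2·r1
  [ 1  3   0   0   0  1/2 ]
  [ 0  0   5   7  -2   -2 ]
  [ 0  0  -2  -3   0   -2 ]
  [ 0  0  -4  -6   1   -1 ]
r2 := 1/5·r2
  [ 1  3   0    0     0   1/2 ]
  [ 0  0   1  7/5  -2/5  -2/5 ]
  [ 0  0  -2   -3     0    -2 ]
  [ 0  0  -4   -6     1    -1 ]
r3 := r3 + 2·r2
  [ 1  3   0     0     0    1/2 ]
  [ 0  0   1   7/5  -2/5   -2/5 ]
  [ 0  0   0  -1/5  -4/5  -14/5 ]
  [ 0  0  -4    -6     1     -1 ]
r4 := r4 + 4·r2
  [ 1  3  0     0     0    1/2 ]
  [ 0  0  1   7/5  -2/5   -2/5 ]
  [ 0  0  0  -1/5  -4/5  -14/5 ]
  [ 0  0  0  -2/5  -3/5  -13/5 ]
r3 := -5·r3
  [ 1  3  0     0     0    1/2 ]
  [ 0  0  1   7/5  -2/5   -2/5 ]
  [ 0  0  0     1     4     14 ]
  [ 0  0  0  -2/5  -3/5  -13/5 ]
r4 := r4 + 2/5·r3
  [ 1  3  0    0     0   1/2 ]
  [ 0  0  1  7/5  -2/5  -2/5 ]
  [ 0  0  0    1     4    14 ]
  [ 0  0  0    0     1     3 ]
r3 := r3 − 4·r4
  [ 1  3  0    0     0   1/2 ]
  [ 0  0  1  7/5  -2/5  -2/5 ]
  [ 0  0  0    1     0     2 ]
  [ 0  0  0    0     1     3 ]
r2 := r2 + 2/5·r4
  [ 1  3  0    0  0  1/2 ]
  [ 0  0  1  7/5  0  4/5 ]
  [ 0  0  0    1  0    2 ]
  [ 0  0  0    0  1    3 ]
r2 := r2 − 7/5·r3
  [ 1  3  0  0  0  1/2 ]
  [ 0  0  1  0  0   -2 ]
  [ 0  0  0  1  0    2 ]
  [ 0  0  0  0  1    3 ]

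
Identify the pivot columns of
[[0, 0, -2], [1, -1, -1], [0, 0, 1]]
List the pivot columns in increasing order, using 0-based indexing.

0, 2

r1 <=> r2
  [ 1  -1  -1 ]
  [ 0   0  -2 ]
  [ 0   0   1 ]
r2 ← -1/2·r2
  [ 1  -1  -1 ]
  [ 0   0   1 ]
  [ 0   0   1 ]
r3 ← r3 − r2
  [ 1  -1  -1 ]
  [ 0   0   1 ]
  [ 0   0   0 ]
r1 ← r1 + r2
  [ 1  -1  0 ]
  [ 0   0  1 ]
  [ 0   0  0 ]
Pivot columns are the columns containing a leading 1.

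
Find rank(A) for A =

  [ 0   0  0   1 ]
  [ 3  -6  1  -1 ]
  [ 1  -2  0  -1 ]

rank = 3

r1 <=> r2
  [ 3  -6  1  -1 ]
  [ 0   0  0   1 ]
  [ 1  -2  0  -1 ]
r1 -> 1/3·r1
  [ 1  -2  1/3  -1/3 ]
  [ 0   0    0     1 ]
  [ 1  -2    0    -1 ]
r3 -> r3 − r1
  [ 1  -2   1/3  -1/3 ]
  [ 0   0     0     1 ]
  [ 0   0  -1/3  -2/3 ]
r2 <=> r3
  [ 1  -2   1/3  -1/3 ]
  [ 0   0  -1/3  -2/3 ]
  [ 0   0     0     1 ]
r2 -> -3·r2
  [ 1  -2  1/3  -1/3 ]
  [ 0   0    1     2 ]
  [ 0   0    0     1 ]
r2 -> r2 − 2·r3
  [ 1  -2  1/3  -1/3 ]
  [ 0   0    1     0 ]
  [ 0   0    0     1 ]
r1 -> r1 + 1/3·r3
  [ 1  -2  1/3  0 ]
  [ 0   0    1  0 ]
  [ 0   0    0  1 ]
r1 -> r1 − 1/3·r2
  [ 1  -2  0  0 ]
  [ 0   0  1  0 ]
  [ 0   0  0  1 ]
The reduced form has 3 nonzero rows.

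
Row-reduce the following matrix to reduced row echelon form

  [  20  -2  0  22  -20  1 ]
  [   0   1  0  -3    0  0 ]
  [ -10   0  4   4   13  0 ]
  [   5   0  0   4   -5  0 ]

[[1, 0, 0, 4/5, -1, 0], [0, 1, 0, -3, 0, 0], [0, 0, 1, 3, 3/4, 0], [0, 0, 0, 0, 0, 1]]

ρ1 := 1/20·ρ1
  [   1  -1/10  0  11/10  -1  1/20 ]
  [   0      1  0     -3   0     0 ]
  [ -10      0  4      4  13     0 ]
  [   5      0  0      4  -5     0 ]
ρ3 := ρ3 + 10·ρ1
  [ 1  -1/10  0  11/10  -1  1/20 ]
  [ 0      1  0     -3   0     0 ]
  [ 0     -1  4     15   3   1/2 ]
  [ 5      0  0      4  -5     0 ]
ρ4 := ρ4 − 5·ρ1
  [ 1  -1/10  0  11/10  -1  1/20 ]
  [ 0      1  0     -3   0     0 ]
  [ 0     -1  4     15   3   1/2 ]
  [ 0    1/2  0   -3/2   0  -1/4 ]
ρ3 := ρ3 + ρ2
  [ 1  -1/10  0  11/10  -1  1/20 ]
  [ 0      1  0     -3   0     0 ]
  [ 0      0  4     12   3   1/2 ]
  [ 0    1/2  0   -3/2   0  -1/4 ]
ρ4 := ρ4 − 1/2·ρ2
  [ 1  -1/10  0  11/10  -1  1/20 ]
  [ 0      1  0     -3   0     0 ]
  [ 0      0  4     12   3   1/2 ]
  [ 0      0  0      0   0  -1/4 ]
ρ3 := 1/4·ρ3
  [ 1  -1/10  0  11/10   -1  1/20 ]
  [ 0      1  0     -3    0     0 ]
  [ 0      0  1      3  3/4   1/8 ]
  [ 0      0  0      0    0  -1/4 ]
ρ4 := -4·ρ4
  [ 1  -1/10  0  11/10   -1  1/20 ]
  [ 0      1  0     -3    0     0 ]
  [ 0      0  1      3  3/4   1/8 ]
  [ 0      0  0      0    0     1 ]
ρ3 := ρ3 − 1/8·ρ4
  [ 1  -1/10  0  11/10   -1  1/20 ]
  [ 0      1  0     -3    0     0 ]
  [ 0      0  1      3  3/4     0 ]
  [ 0      0  0      0    0     1 ]
ρ1 := ρ1 − 1/20·ρ4
  [ 1  -1/10  0  11/10   -1  0 ]
  [ 0      1  0     -3    0  0 ]
  [ 0      0  1      3  3/4  0 ]
  [ 0      0  0      0    0  1 ]
ρ1 := ρ1 + 1/10·ρ2
  [ 1  0  0  4/5   -1  0 ]
  [ 0  1  0   -3    0  0 ]
  [ 0  0  1    3  3/4  0 ]
  [ 0  0  0    0    0  1 ]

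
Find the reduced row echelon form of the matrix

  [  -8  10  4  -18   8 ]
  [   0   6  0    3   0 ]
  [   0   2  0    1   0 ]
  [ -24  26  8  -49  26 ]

ρ1 ← -1/8·ρ1
ρ4 ← ρ4 + 24·ρ1
ρ2 ← 1/6·ρ2
ρ3 ← ρ3 − 2·ρ2
ρ4 ← ρ4 + 4·ρ2
ρ3 ↔ ρ4
ρ3 ← -1/4·ρ3
ρ1 ← ρ1 + 1/2·ρ3
ρ1 ← ρ1 + 5/4·ρ2

[[1, 0, 0, 2, -5/4], [0, 1, 0, 1/2, 0], [0, 0, 1, -7/4, -1/2], [0, 0, 0, 0, 0]]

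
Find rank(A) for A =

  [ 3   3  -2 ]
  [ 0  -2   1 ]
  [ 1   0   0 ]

Multiply ρ1 by 1/3.
  [ 1   1  -2/3 ]
  [ 0  -2     1 ]
  [ 1   0     0 ]
Subtract ρ1 from ρ3.
  [ 1   1  -2/3 ]
  [ 0  -2     1 ]
  [ 0  -1   2/3 ]
Multiply ρ2 by -1/2.
  [ 1   1  -2/3 ]
  [ 0   1  -1/2 ]
  [ 0  -1   2/3 ]
Add ρ2 to ρ3.
  [ 1  1  -2/3 ]
  [ 0  1  -1/2 ]
  [ 0  0   1/6 ]
Multiply ρ3 by 6.
  [ 1  1  -2/3 ]
  [ 0  1  -1/2 ]
  [ 0  0     1 ]
Add 1/2 times ρ3 to ρ2.
  [ 1  1  -2/3 ]
  [ 0  1     0 ]
  [ 0  0     1 ]
Add 2/3 times ρ3 to ρ1.
  [ 1  1  0 ]
  [ 0  1  0 ]
  [ 0  0  1 ]
Subtract ρ2 from ρ1.
  [ 1  0  0 ]
  [ 0  1  0 ]
  [ 0  0  1 ]
The reduced form has 3 nonzero rows.

rank = 3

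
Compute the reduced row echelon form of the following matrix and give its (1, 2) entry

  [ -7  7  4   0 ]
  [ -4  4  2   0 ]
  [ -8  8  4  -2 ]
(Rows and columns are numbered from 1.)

-1

r1 -> -1/7·r1
  [  1  -1  -4/7   0 ]
  [ -4   4     2   0 ]
  [ -8   8     4  -2 ]
r2 -> r2 + 4·r1
  [  1  -1  -4/7   0 ]
  [  0   0  -2/7   0 ]
  [ -8   8     4  -2 ]
r3 -> r3 + 8·r1
  [ 1  -1  -4/7   0 ]
  [ 0   0  -2/7   0 ]
  [ 0   0  -4/7  -2 ]
r2 -> -7/2·r2
  [ 1  -1  -4/7   0 ]
  [ 0   0     1   0 ]
  [ 0   0  -4/7  -2 ]
r3 -> r3 + 4/7·r2
  [ 1  -1  -4/7   0 ]
  [ 0   0     1   0 ]
  [ 0   0     0  -2 ]
r3 -> -1/2·r3
  [ 1  -1  -4/7  0 ]
  [ 0   0     1  0 ]
  [ 0   0     0  1 ]
r1 -> r1 + 4/7·r2
  [ 1  -1  0  0 ]
  [ 0   0  1  0 ]
  [ 0   0  0  1 ]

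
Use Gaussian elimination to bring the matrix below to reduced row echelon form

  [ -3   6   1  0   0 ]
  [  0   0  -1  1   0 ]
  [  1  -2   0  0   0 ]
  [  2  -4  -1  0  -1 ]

R1 ← -1/3·R1
  [ 1  -2  -1/3  0   0 ]
  [ 0   0    -1  1   0 ]
  [ 1  -2     0  0   0 ]
  [ 2  -4    -1  0  -1 ]
R3 ← R3 − R1
  [ 1  -2  -1/3  0   0 ]
  [ 0   0    -1  1   0 ]
  [ 0   0   1/3  0   0 ]
  [ 2  -4    -1  0  -1 ]
R4 ← R4 − 2·R1
  [ 1  -2  -1/3  0   0 ]
  [ 0   0    -1  1   0 ]
  [ 0   0   1/3  0   0 ]
  [ 0   0  -1/3  0  -1 ]
R2 ← -1·R2
  [ 1  -2  -1/3   0   0 ]
  [ 0   0     1  -1   0 ]
  [ 0   0   1/3   0   0 ]
  [ 0   0  -1/3   0  -1 ]
R3 ← R3 − 1/3·R2
  [ 1  -2  -1/3    0   0 ]
  [ 0   0     1   -1   0 ]
  [ 0   0     0  1/3   0 ]
  [ 0   0  -1/3    0  -1 ]
R4 ← R4 + 1/3·R2
  [ 1  -2  -1/3     0   0 ]
  [ 0   0     1    -1   0 ]
  [ 0   0     0   1/3   0 ]
  [ 0   0     0  -1/3  -1 ]
R3 ← 3·R3
  [ 1  -2  -1/3     0   0 ]
  [ 0   0     1    -1   0 ]
  [ 0   0     0     1   0 ]
  [ 0   0     0  -1/3  -1 ]
R4 ← R4 + 1/3·R3
  [ 1  -2  -1/3   0   0 ]
  [ 0   0     1  -1   0 ]
  [ 0   0     0   1   0 ]
  [ 0   0     0   0  -1 ]
R4 ← -1·R4
  [ 1  -2  -1/3   0  0 ]
  [ 0   0     1  -1  0 ]
  [ 0   0     0   1  0 ]
  [ 0   0     0   0  1 ]
R2 ← R2 + R3
  [ 1  -2  -1/3  0  0 ]
  [ 0   0     1  0  0 ]
  [ 0   0     0  1  0 ]
  [ 0   0     0  0  1 ]
R1 ← R1 + 1/3·R2
  [ 1  -2  0  0  0 ]
  [ 0   0  1  0  0 ]
  [ 0   0  0  1  0 ]
  [ 0   0  0  0  1 ]

[[1, -2, 0, 0, 0], [0, 0, 1, 0, 0], [0, 0, 0, 1, 0], [0, 0, 0, 0, 1]]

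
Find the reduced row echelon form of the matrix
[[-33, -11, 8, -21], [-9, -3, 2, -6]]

ρ1 ← -1/33·ρ1
  [  1  1/3  -8/33  7/11 ]
  [ -9   -3      2    -6 ]
ρ2 ← ρ2 + 9·ρ1
  [ 1  1/3  -8/33   7/11 ]
  [ 0    0  -2/11  -3/11 ]
ρ2 ← -11/2·ρ2
  [ 1  1/3  -8/33  7/11 ]
  [ 0    0      1   3/2 ]
ρ1 ← ρ1 + 8/33·ρ2
  [ 1  1/3  0    1 ]
  [ 0    0  1  3/2 ]

[[1, 1/3, 0, 1], [0, 0, 1, 3/2]]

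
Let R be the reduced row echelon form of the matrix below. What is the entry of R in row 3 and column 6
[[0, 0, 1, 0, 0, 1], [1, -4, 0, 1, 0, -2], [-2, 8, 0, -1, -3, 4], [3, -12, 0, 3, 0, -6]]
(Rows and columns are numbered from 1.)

ρ1 ↔ ρ2
  [  1   -4  0   1   0  -2 ]
  [  0    0  1   0   0   1 ]
  [ -2    8  0  -1  -3   4 ]
  [  3  -12  0   3   0  -6 ]
ρ3 → ρ3 + 2·ρ1
  [ 1   -4  0  1   0  -2 ]
  [ 0    0  1  0   0   1 ]
  [ 0    0  0  1  -3   0 ]
  [ 3  -12  0  3   0  -6 ]
ρ4 → ρ4 − 3·ρ1
  [ 1  -4  0  1   0  -2 ]
  [ 0   0  1  0   0   1 ]
  [ 0   0  0  1  -3   0 ]
  [ 0   0  0  0   0   0 ]
ρ1 → ρ1 − ρ3
  [ 1  -4  0  0   3  -2 ]
  [ 0   0  1  0   0   1 ]
  [ 0   0  0  1  -3   0 ]
  [ 0   0  0  0   0   0 ]

0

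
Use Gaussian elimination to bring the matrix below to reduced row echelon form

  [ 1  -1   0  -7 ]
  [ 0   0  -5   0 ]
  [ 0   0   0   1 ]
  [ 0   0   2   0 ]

[[1, -1, 0, 0], [0, 0, 1, 0], [0, 0, 0, 1], [0, 0, 0, 0]]

R2 → -1/5·R2
  [ 1  -1  0  -7 ]
  [ 0   0  1   0 ]
  [ 0   0  0   1 ]
  [ 0   0  2   0 ]
R4 → R4 − 2·R2
  [ 1  -1  0  -7 ]
  [ 0   0  1   0 ]
  [ 0   0  0   1 ]
  [ 0   0  0   0 ]
R1 → R1 + 7·R3
  [ 1  -1  0  0 ]
  [ 0   0  1  0 ]
  [ 0   0  0  1 ]
  [ 0   0  0  0 ]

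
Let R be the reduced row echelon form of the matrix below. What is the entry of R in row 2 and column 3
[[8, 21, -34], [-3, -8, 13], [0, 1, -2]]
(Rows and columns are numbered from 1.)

Multiply ρ1 by 1/8.
  [  1  21/8  -17/4 ]
  [ -3    -8     13 ]
  [  0     1     -2 ]
Add 3 times ρ1 to ρ2.
  [ 1  21/8  -17/4 ]
  [ 0  -1/8    1/4 ]
  [ 0     1     -2 ]
Multiply ρ2 by -8.
  [ 1  21/8  -17/4 ]
  [ 0     1     -2 ]
  [ 0     1     -2 ]
Subtract ρ2 from ρ3.
  [ 1  21/8  -17/4 ]
  [ 0     1     -2 ]
  [ 0     0      0 ]
Subtract 21/8 times ρ2 from ρ1.
  [ 1  0   1 ]
  [ 0  1  -2 ]
  [ 0  0   0 ]

-2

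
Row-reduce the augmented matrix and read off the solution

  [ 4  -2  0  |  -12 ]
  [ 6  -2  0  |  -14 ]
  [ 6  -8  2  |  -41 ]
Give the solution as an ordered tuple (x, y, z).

Multiply ρ1 by 1/4.
Subtract 6 times ρ1 from ρ2.
Subtract 6 times ρ1 from ρ3.
Add 5 times ρ2 to ρ3.
Multiply ρ3 by 1/2.
Add 1/2 times ρ2 to ρ1.
Reading off the last column: x = -1, y = 4, z = -3/2.

(-1, 4, -3/2)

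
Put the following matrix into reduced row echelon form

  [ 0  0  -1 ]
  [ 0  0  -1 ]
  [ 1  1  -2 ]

R1 ↔ R3
  [ 1  1  -2 ]
  [ 0  0  -1 ]
  [ 0  0  -1 ]
R2 -> -1·R2
  [ 1  1  -2 ]
  [ 0  0   1 ]
  [ 0  0  -1 ]
R3 -> R3 + R2
  [ 1  1  -2 ]
  [ 0  0   1 ]
  [ 0  0   0 ]
R1 -> R1 + 2·R2
  [ 1  1  0 ]
  [ 0  0  1 ]
  [ 0  0  0 ]

[[1, 1, 0], [0, 0, 1], [0, 0, 0]]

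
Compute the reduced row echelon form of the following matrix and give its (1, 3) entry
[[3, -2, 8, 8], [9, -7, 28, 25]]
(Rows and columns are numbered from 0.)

ρ1 -> 1/3·ρ1
  [ 1  -2/3  8/3  8/3 ]
  [ 9    -7   28   25 ]
ρ2 -> ρ2 − 9·ρ1
  [ 1  -2/3  8/3  8/3 ]
  [ 0    -1    4    1 ]
ρ2 -> -1·ρ2
  [ 1  -2/3  8/3  8/3 ]
  [ 0     1   -4   -1 ]
ρ1 -> ρ1 + 2/3·ρ2
  [ 1  0   0   2 ]
  [ 0  1  -4  -1 ]

-1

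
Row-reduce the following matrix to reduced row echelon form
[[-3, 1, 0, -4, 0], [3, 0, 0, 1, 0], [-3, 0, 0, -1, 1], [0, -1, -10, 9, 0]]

r1 ← -1/3·r1
  [  1  -1/3    0  4/3  0 ]
  [  3     0    0    1  0 ]
  [ -3     0    0   -1  1 ]
  [  0    -1  -10    9  0 ]
r2 ← r2 − 3·r1
  [  1  -1/3    0  4/3  0 ]
  [  0     1    0   -3  0 ]
  [ -3     0    0   -1  1 ]
  [  0    -1  -10    9  0 ]
r3 ← r3 + 3·r1
  [ 1  -1/3    0  4/3  0 ]
  [ 0     1    0   -3  0 ]
  [ 0    -1    0    3  1 ]
  [ 0    -1  -10    9  0 ]
r3 ← r3 + r2
  [ 1  -1/3    0  4/3  0 ]
  [ 0     1    0   -3  0 ]
  [ 0     0    0    0  1 ]
  [ 0    -1  -10    9  0 ]
r4 ← r4 + r2
  [ 1  -1/3    0  4/3  0 ]
  [ 0     1    0   -3  0 ]
  [ 0     0    0    0  1 ]
  [ 0     0  -10    6  0 ]
r3 ↔ r4
  [ 1  -1/3    0  4/3  0 ]
  [ 0     1    0   -3  0 ]
  [ 0     0  -10    6  0 ]
  [ 0     0    0    0  1 ]
r3 ← -1/10·r3
  [ 1  -1/3  0   4/3  0 ]
  [ 0     1  0    -3  0 ]
  [ 0     0  1  -3/5  0 ]
  [ 0     0  0     0  1 ]
r1 ← r1 + 1/3·r2
  [ 1  0  0   1/3  0 ]
  [ 0  1  0    -3  0 ]
  [ 0  0  1  -3/5  0 ]
  [ 0  0  0     0  1 ]

[[1, 0, 0, 1/3, 0], [0, 1, 0, -3, 0], [0, 0, 1, -3/5, 0], [0, 0, 0, 0, 1]]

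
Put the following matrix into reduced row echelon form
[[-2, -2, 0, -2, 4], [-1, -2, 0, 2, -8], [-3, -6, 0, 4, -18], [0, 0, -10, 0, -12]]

[[1, 0, 0, 0, 0], [0, 1, 0, 0, 1], [0, 0, 1, 0, 6/5], [0, 0, 0, 1, -3]]

ρ1 -> -1/2·ρ1
ρ2 -> ρ2 + ρ1
ρ3 -> ρ3 + 3·ρ1
ρ2 -> -1·ρ2
ρ3 -> ρ3 + 3·ρ2
ρ3 <=> ρ4
ρ3 -> -1/10·ρ3
ρ4 -> -1/2·ρ4
ρ2 -> ρ2 + 3·ρ4
ρ1 -> ρ1 − ρ4
ρ1 -> ρ1 − ρ2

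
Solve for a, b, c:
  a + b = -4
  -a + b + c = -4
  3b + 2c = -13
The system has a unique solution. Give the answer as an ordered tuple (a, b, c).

Form the augmented matrix and row-reduce:
  [  1  1  0  |   -4 ]
  [ -1  1  1  |   -4 ]
  [  0  3  2  |  -13 ]
ρ2 := ρ2 + ρ1
  [ 1  1  0  |   -4 ]
  [ 0  2  1  |   -8 ]
  [ 0  3  2  |  -13 ]
ρ2 := 1/2·ρ2
  [ 1  1    0  |   -4 ]
  [ 0  1  1/2  |   -4 ]
  [ 0  3    2  |  -13 ]
ρ3 := ρ3 − 3·ρ2
  [ 1  1    0  |  -4 ]
  [ 0  1  1/2  |  -4 ]
  [ 0  0  1/2  |  -1 ]
ρ3 := 2·ρ3
  [ 1  1    0  |  -4 ]
  [ 0  1  1/2  |  -4 ]
  [ 0  0    1  |  -2 ]
ρ2 := ρ2 − 1/2·ρ3
  [ 1  1  0  |  -4 ]
  [ 0  1  0  |  -3 ]
  [ 0  0  1  |  -2 ]
ρ1 := ρ1 − ρ2
  [ 1  0  0  |  -1 ]
  [ 0  1  0  |  -3 ]
  [ 0  0  1  |  -2 ]
Reading off the last column: a = -1, b = -3, c = -2.

(-1, -3, -2)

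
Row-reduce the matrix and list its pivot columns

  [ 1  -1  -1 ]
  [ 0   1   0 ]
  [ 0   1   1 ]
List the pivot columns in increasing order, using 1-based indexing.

Subtract R2 from R3.
  [ 1  -1  -1 ]
  [ 0   1   0 ]
  [ 0   0   1 ]
Add R3 to R1.
  [ 1  -1  0 ]
  [ 0   1  0 ]
  [ 0   0  1 ]
Add R2 to R1.
  [ 1  0  0 ]
  [ 0  1  0 ]
  [ 0  0  1 ]
Pivot columns are the columns containing a leading 1.

1, 2, 3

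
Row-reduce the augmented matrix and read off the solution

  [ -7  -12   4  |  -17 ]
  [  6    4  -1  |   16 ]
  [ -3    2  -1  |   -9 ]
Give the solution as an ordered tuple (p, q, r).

Multiply ρ1 by -1/7.
  [  1  12/7  -4/7  |  17/7 ]
  [  6     4    -1  |    16 ]
  [ -3     2    -1  |    -9 ]
Subtract 6 times ρ1 from ρ2.
  [  1   12/7  -4/7  |  17/7 ]
  [  0  -44/7  17/7  |  10/7 ]
  [ -3      2    -1  |    -9 ]
Add 3 times ρ1 to ρ3.
  [ 1   12/7   -4/7  |   17/7 ]
  [ 0  -44/7   17/7  |   10/7 ]
  [ 0   50/7  -19/7  |  -12/7 ]
Multiply ρ2 by -7/44.
  [ 1  12/7    -4/7  |   17/7 ]
  [ 0     1  -17/44  |  -5/22 ]
  [ 0  50/7   -19/7  |  -12/7 ]
Subtract 50/7 times ρ2 from ρ3.
  [ 1  12/7    -4/7  |   17/7 ]
  [ 0     1  -17/44  |  -5/22 ]
  [ 0     0    1/22  |  -1/11 ]
Multiply ρ3 by 22.
  [ 1  12/7    -4/7  |   17/7 ]
  [ 0     1  -17/44  |  -5/22 ]
  [ 0     0       1  |     -2 ]
Add 17/44 times ρ3 to ρ2.
  [ 1  12/7  -4/7  |  17/7 ]
  [ 0     1     0  |    -1 ]
  [ 0     0     1  |    -2 ]
Add 4/7 times ρ3 to ρ1.
  [ 1  12/7  0  |  9/7 ]
  [ 0     1  0  |   -1 ]
  [ 0     0  1  |   -2 ]
Subtract 12/7 times ρ2 from ρ1.
  [ 1  0  0  |   3 ]
  [ 0  1  0  |  -1 ]
  [ 0  0  1  |  -2 ]
Reading off the last column: p = 3, q = -1, r = -2.

(3, -1, -2)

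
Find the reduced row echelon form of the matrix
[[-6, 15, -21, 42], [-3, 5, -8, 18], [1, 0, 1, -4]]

R1 -> -1/6·R1
  [  1  -5/2  7/2  -7 ]
  [ -3     5   -8  18 ]
  [  1     0    1  -4 ]
R2 -> R2 + 3·R1
  [ 1  -5/2  7/2  -7 ]
  [ 0  -5/2  5/2  -3 ]
  [ 1     0    1  -4 ]
R3 -> R3 − R1
  [ 1  -5/2   7/2  -7 ]
  [ 0  -5/2   5/2  -3 ]
  [ 0   5/2  -5/2   3 ]
R2 -> -2/5·R2
  [ 1  -5/2   7/2   -7 ]
  [ 0     1    -1  6/5 ]
  [ 0   5/2  -5/2    3 ]
R3 -> R3 − 5/2·R2
  [ 1  -5/2  7/2   -7 ]
  [ 0     1   -1  6/5 ]
  [ 0     0    0    0 ]
R1 -> R1 + 5/2·R2
  [ 1  0   1   -4 ]
  [ 0  1  -1  6/5 ]
  [ 0  0   0    0 ]

[[1, 0, 1, -4], [0, 1, -1, 6/5], [0, 0, 0, 0]]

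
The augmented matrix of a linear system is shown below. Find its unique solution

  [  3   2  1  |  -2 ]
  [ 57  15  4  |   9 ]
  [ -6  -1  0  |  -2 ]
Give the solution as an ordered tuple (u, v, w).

R1 → 1/3·R1
  [  1  2/3  1/3  |  -2/3 ]
  [ 57   15    4  |     9 ]
  [ -6   -1    0  |    -2 ]
R2 → R2 − 57·R1
  [  1  2/3  1/3  |  -2/3 ]
  [  0  -23  -15  |    47 ]
  [ -6   -1    0  |    -2 ]
R3 → R3 + 6·R1
  [ 1  2/3  1/3  |  -2/3 ]
  [ 0  -23  -15  |    47 ]
  [ 0    3    2  |    -6 ]
R2 → -1/23·R2
  [ 1  2/3    1/3  |    -2/3 ]
  [ 0    1  15/23  |  -47/23 ]
  [ 0    3      2  |      -6 ]
R3 → R3 − 3·R2
  [ 1  2/3    1/3  |    -2/3 ]
  [ 0    1  15/23  |  -47/23 ]
  [ 0    0   1/23  |    3/23 ]
R3 → 23·R3
  [ 1  2/3    1/3  |    -2/3 ]
  [ 0    1  15/23  |  -47/23 ]
  [ 0    0      1  |       3 ]
R2 → R2 − 15/23·R3
  [ 1  2/3  1/3  |  -2/3 ]
  [ 0    1    0  |    -4 ]
  [ 0    0    1  |     3 ]
R1 → R1 − 1/3·R3
  [ 1  2/3  0  |  -5/3 ]
  [ 0    1  0  |    -4 ]
  [ 0    0  1  |     3 ]
R1 → R1 − 2/3·R2
  [ 1  0  0  |   1 ]
  [ 0  1  0  |  -4 ]
  [ 0  0  1  |   3 ]
Reading off the last column: u = 1, v = -4, w = 3.

(1, -4, 3)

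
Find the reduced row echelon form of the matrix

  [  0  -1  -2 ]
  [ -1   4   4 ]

[[1, 0, 4], [0, 1, 2]]

r1 ↔ r2
r1 ← -1·r1
r2 ← -1·r2
r1 ← r1 + 4·r2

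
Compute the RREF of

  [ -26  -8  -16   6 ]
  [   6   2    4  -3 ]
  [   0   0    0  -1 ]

ρ1 ← -1/26·ρ1
  [ 1  4/13  8/13  -3/13 ]
  [ 6     2     4     -3 ]
  [ 0     0     0     -1 ]
ρ2 ← ρ2 − 6·ρ1
  [ 1  4/13  8/13   -3/13 ]
  [ 0  2/13  4/13  -21/13 ]
  [ 0     0     0      -1 ]
ρ2 ← 13/2·ρ2
  [ 1  4/13  8/13  -3/13 ]
  [ 0     1     2  -21/2 ]
  [ 0     0     0     -1 ]
ρ3 ← -1·ρ3
  [ 1  4/13  8/13  -3/13 ]
  [ 0     1     2  -21/2 ]
  [ 0     0     0      1 ]
ρ2 ← ρ2 + 21/2·ρ3
  [ 1  4/13  8/13  -3/13 ]
  [ 0     1     2      0 ]
  [ 0     0     0      1 ]
ρ1 ← ρ1 + 3/13·ρ3
  [ 1  4/13  8/13  0 ]
  [ 0     1     2  0 ]
  [ 0     0     0  1 ]
ρ1 ← ρ1 − 4/13·ρ2
  [ 1  0  0  0 ]
  [ 0  1  2  0 ]
  [ 0  0  0  1 ]

[[1, 0, 0, 0], [0, 1, 2, 0], [0, 0, 0, 1]]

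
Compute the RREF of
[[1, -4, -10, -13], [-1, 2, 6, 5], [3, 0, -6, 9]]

R2 → R2 + R1
  [ 1  -4  -10  -13 ]
  [ 0  -2   -4   -8 ]
  [ 3   0   -6    9 ]
R3 → R3 − 3·R1
  [ 1  -4  -10  -13 ]
  [ 0  -2   -4   -8 ]
  [ 0  12   24   48 ]
R2 → -1/2·R2
  [ 1  -4  -10  -13 ]
  [ 0   1    2    4 ]
  [ 0  12   24   48 ]
R3 → R3 − 12·R2
  [ 1  -4  -10  -13 ]
  [ 0   1    2    4 ]
  [ 0   0    0    0 ]
R1 → R1 + 4·R2
  [ 1  0  -2  3 ]
  [ 0  1   2  4 ]
  [ 0  0   0  0 ]

[[1, 0, -2, 3], [0, 1, 2, 4], [0, 0, 0, 0]]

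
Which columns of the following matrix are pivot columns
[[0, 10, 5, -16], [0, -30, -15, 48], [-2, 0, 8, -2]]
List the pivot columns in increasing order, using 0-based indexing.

0, 1

ρ1 ↔ ρ3
  [ -2    0    8   -2 ]
  [  0  -30  -15   48 ]
  [  0   10    5  -16 ]
ρ1 -> -1/2·ρ1
  [ 1    0   -4    1 ]
  [ 0  -30  -15   48 ]
  [ 0   10    5  -16 ]
ρ2 -> -1/30·ρ2
  [ 1   0   -4     1 ]
  [ 0   1  1/2  -8/5 ]
  [ 0  10    5   -16 ]
ρ3 -> ρ3 − 10·ρ2
  [ 1  0   -4     1 ]
  [ 0  1  1/2  -8/5 ]
  [ 0  0    0     0 ]
Pivot columns are the columns containing a leading 1.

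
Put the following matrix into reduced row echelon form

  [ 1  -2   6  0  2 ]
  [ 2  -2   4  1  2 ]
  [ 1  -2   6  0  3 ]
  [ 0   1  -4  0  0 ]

[[1, 0, -2, 0, 0], [0, 1, -4, 0, 0], [0, 0, 0, 1, 0], [0, 0, 0, 0, 1]]

R2 ← R2 − 2·R1
R3 ← R3 − R1
R2 ← 1/2·R2
R4 ← R4 − R2
R3 <=> R4
R3 ← -2·R3
R3 ← R3 + 2·R4
R2 ← R2 + R4
R1 ← R1 − 2·R4
R2 ← R2 − 1/2·R3
R1 ← R1 + 2·R2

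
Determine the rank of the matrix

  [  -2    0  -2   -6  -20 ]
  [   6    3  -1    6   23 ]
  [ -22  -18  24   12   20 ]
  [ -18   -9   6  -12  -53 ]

rank = 4

r1 := -1/2·r1
  [   1    0   1    3   10 ]
  [   6    3  -1    6   23 ]
  [ -22  -18  24   12   20 ]
  [ -18   -9   6  -12  -53 ]
r2 := r2 − 6·r1
  [   1    0   1    3   10 ]
  [   0    3  -7  -12  -37 ]
  [ -22  -18  24   12   20 ]
  [ -18   -9   6  -12  -53 ]
r3 := r3 + 22·r1
  [   1    0   1    3   10 ]
  [   0    3  -7  -12  -37 ]
  [   0  -18  46   78  240 ]
  [ -18   -9   6  -12  -53 ]
r4 := r4 + 18·r1
  [ 1    0   1    3   10 ]
  [ 0    3  -7  -12  -37 ]
  [ 0  -18  46   78  240 ]
  [ 0   -9  24   42  127 ]
r2 := 1/3·r2
  [ 1    0     1   3     10 ]
  [ 0    1  -7/3  -4  -37/3 ]
  [ 0  -18    46  78    240 ]
  [ 0   -9    24  42    127 ]
r3 := r3 + 18·r2
  [ 1   0     1   3     10 ]
  [ 0   1  -7/3  -4  -37/3 ]
  [ 0   0     4   6     18 ]
  [ 0  -9    24  42    127 ]
r4 := r4 + 9·r2
  [ 1  0     1   3     10 ]
  [ 0  1  -7/3  -4  -37/3 ]
  [ 0  0     4   6     18 ]
  [ 0  0     3   6     16 ]
r3 := 1/4·r3
  [ 1  0     1    3     10 ]
  [ 0  1  -7/3   -4  -37/3 ]
  [ 0  0     1  3/2    9/2 ]
  [ 0  0     3    6     16 ]
r4 := r4 − 3·r3
  [ 1  0     1    3     10 ]
  [ 0  1  -7/3   -4  -37/3 ]
  [ 0  0     1  3/2    9/2 ]
  [ 0  0     0  3/2    5/2 ]
r4 := 2/3·r4
  [ 1  0     1    3     10 ]
  [ 0  1  -7/3   -4  -37/3 ]
  [ 0  0     1  3/2    9/2 ]
  [ 0  0     0    1    5/3 ]
r3 := r3 − 3/2·r4
  [ 1  0     1   3     10 ]
  [ 0  1  -7/3  -4  -37/3 ]
  [ 0  0     1   0      2 ]
  [ 0  0     0   1    5/3 ]
r2 := r2 + 4·r4
  [ 1  0     1  3     10 ]
  [ 0  1  -7/3  0  -17/3 ]
  [ 0  0     1  0      2 ]
  [ 0  0     0  1    5/3 ]
r1 := r1 − 3·r4
  [ 1  0     1  0      5 ]
  [ 0  1  -7/3  0  -17/3 ]
  [ 0  0     1  0      2 ]
  [ 0  0     0  1    5/3 ]
r2 := r2 + 7/3·r3
  [ 1  0  1  0    5 ]
  [ 0  1  0  0   -1 ]
  [ 0  0  1  0    2 ]
  [ 0  0  0  1  5/3 ]
r1 := r1 − r3
  [ 1  0  0  0    3 ]
  [ 0  1  0  0   -1 ]
  [ 0  0  1  0    2 ]
  [ 0  0  0  1  5/3 ]
The reduced form has 4 nonzero rows.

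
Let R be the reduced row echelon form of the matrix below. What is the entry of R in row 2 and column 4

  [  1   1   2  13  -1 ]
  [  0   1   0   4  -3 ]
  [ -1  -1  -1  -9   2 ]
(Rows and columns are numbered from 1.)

4

r3 -> r3 + r1
  [ 1  1  2  13  -1 ]
  [ 0  1  0   4  -3 ]
  [ 0  0  1   4   1 ]
r1 -> r1 − 2·r3
  [ 1  1  0  5  -3 ]
  [ 0  1  0  4  -3 ]
  [ 0  0  1  4   1 ]
r1 -> r1 − r2
  [ 1  0  0  1   0 ]
  [ 0  1  0  4  -3 ]
  [ 0  0  1  4   1 ]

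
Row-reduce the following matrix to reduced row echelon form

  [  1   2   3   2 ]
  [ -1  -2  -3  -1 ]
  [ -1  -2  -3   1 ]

[[1, 2, 3, 0], [0, 0, 0, 1], [0, 0, 0, 0]]

ρ2 → ρ2 + ρ1
  [  1   2   3  2 ]
  [  0   0   0  1 ]
  [ -1  -2  -3  1 ]
ρ3 → ρ3 + ρ1
  [ 1  2  3  2 ]
  [ 0  0  0  1 ]
  [ 0  0  0  3 ]
ρ3 → ρ3 − 3·ρ2
  [ 1  2  3  2 ]
  [ 0  0  0  1 ]
  [ 0  0  0  0 ]
ρ1 → ρ1 − 2·ρ2
  [ 1  2  3  0 ]
  [ 0  0  0  1 ]
  [ 0  0  0  0 ]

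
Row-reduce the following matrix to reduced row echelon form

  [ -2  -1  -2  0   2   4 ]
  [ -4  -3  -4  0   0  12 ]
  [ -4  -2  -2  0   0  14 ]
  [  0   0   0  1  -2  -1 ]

r1 := -1/2·r1
r2 := r2 + 4·r1
r3 := r3 + 4·r1
r2 := -1·r2
r3 := 1/2·r3
r1 := r1 − r3
r1 := r1 − 1/2·r2

[[1, 0, 0, 0, -1, -3], [0, 1, 0, 0, 4, -4], [0, 0, 1, 0, -2, 3], [0, 0, 0, 1, -2, -1]]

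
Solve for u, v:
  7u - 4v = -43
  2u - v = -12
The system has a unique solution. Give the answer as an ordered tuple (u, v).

Form the augmented matrix and row-reduce:
  [ 7  -4  |  -43 ]
  [ 2  -1  |  -12 ]
R1 → 1/7·R1
  [ 1  -4/7  |  -43/7 ]
  [ 2    -1  |    -12 ]
R2 → R2 − 2·R1
  [ 1  -4/7  |  -43/7 ]
  [ 0   1/7  |    2/7 ]
R2 → 7·R2
  [ 1  -4/7  |  -43/7 ]
  [ 0     1  |      2 ]
R1 → R1 + 4/7·R2
  [ 1  0  |  -5 ]
  [ 0  1  |   2 ]
Reading off the last column: u = -5, v = 2.

(-5, 2)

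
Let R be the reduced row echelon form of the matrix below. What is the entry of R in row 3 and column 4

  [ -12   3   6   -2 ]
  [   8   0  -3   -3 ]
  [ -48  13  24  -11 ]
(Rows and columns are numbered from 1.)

R1 → -1/12·R1
  [   1  -1/4  -1/2  1/6 ]
  [   8     0    -3   -3 ]
  [ -48    13    24  -11 ]
R2 → R2 − 8·R1
  [   1  -1/4  -1/2    1/6 ]
  [   0     2     1  -13/3 ]
  [ -48    13    24    -11 ]
R3 → R3 + 48·R1
  [ 1  -1/4  -1/2    1/6 ]
  [ 0     2     1  -13/3 ]
  [ 0     1     0     -3 ]
R2 → 1/2·R2
  [ 1  -1/4  -1/2    1/6 ]
  [ 0     1   1/2  -13/6 ]
  [ 0     1     0     -3 ]
R3 → R3 − R2
  [ 1  -1/4  -1/2    1/6 ]
  [ 0     1   1/2  -13/6 ]
  [ 0     0  -1/2   -5/6 ]
R3 → -2·R3
  [ 1  -1/4  -1/2    1/6 ]
  [ 0     1   1/2  -13/6 ]
  [ 0     0     1    5/3 ]
R2 → R2 − 1/2·R3
  [ 1  -1/4  -1/2  1/6 ]
  [ 0     1     0   -3 ]
  [ 0     0     1  5/3 ]
R1 → R1 + 1/2·R3
  [ 1  -1/4  0    1 ]
  [ 0     1  0   -3 ]
  [ 0     0  1  5/3 ]
R1 → R1 + 1/4·R2
  [ 1  0  0  1/4 ]
  [ 0  1  0   -3 ]
  [ 0  0  1  5/3 ]

5/3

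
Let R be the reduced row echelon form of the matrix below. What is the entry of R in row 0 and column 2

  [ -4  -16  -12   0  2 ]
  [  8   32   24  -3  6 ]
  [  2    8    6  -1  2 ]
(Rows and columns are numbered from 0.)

R1 -> -1/4·R1
R2 -> R2 − 8·R1
R3 -> R3 − 2·R1
R2 -> -1/3·R2
R3 -> R3 + R2
R3 -> -3·R3
R2 -> R2 + 10/3·R3
R1 -> R1 + 1/2·R3

3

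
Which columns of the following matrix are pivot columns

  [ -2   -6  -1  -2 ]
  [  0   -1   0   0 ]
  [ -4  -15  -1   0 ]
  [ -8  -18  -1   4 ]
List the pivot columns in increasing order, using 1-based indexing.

Multiply R1 by -1/2.
  [  1    3  1/2  1 ]
  [  0   -1    0  0 ]
  [ -4  -15   -1  0 ]
  [ -8  -18   -1  4 ]
Add 4 times R1 to R3.
  [  1    3  1/2  1 ]
  [  0   -1    0  0 ]
  [  0   -3    1  4 ]
  [ -8  -18   -1  4 ]
Add 8 times R1 to R4.
  [ 1   3  1/2   1 ]
  [ 0  -1    0   0 ]
  [ 0  -3    1   4 ]
  [ 0   6    3  12 ]
Multiply R2 by -1.
  [ 1   3  1/2   1 ]
  [ 0   1    0   0 ]
  [ 0  -3    1   4 ]
  [ 0   6    3  12 ]
Add 3 times R2 to R3.
  [ 1  3  1/2   1 ]
  [ 0  1    0   0 ]
  [ 0  0    1   4 ]
  [ 0  6    3  12 ]
Subtract 6 times R2 from R4.
  [ 1  3  1/2   1 ]
  [ 0  1    0   0 ]
  [ 0  0    1   4 ]
  [ 0  0    3  12 ]
Subtract 3 times R3 from R4.
  [ 1  3  1/2  1 ]
  [ 0  1    0  0 ]
  [ 0  0    1  4 ]
  [ 0  0    0  0 ]
Subtract 1/2 times R3 from R1.
  [ 1  3  0  -1 ]
  [ 0  1  0   0 ]
  [ 0  0  1   4 ]
  [ 0  0  0   0 ]
Subtract 3 times R2 from R1.
  [ 1  0  0  -1 ]
  [ 0  1  0   0 ]
  [ 0  0  1   4 ]
  [ 0  0  0   0 ]
Pivot columns are the columns containing a leading 1.

1, 2, 3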